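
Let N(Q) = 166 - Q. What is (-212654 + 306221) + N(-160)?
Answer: 93893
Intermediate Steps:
(-212654 + 306221) + N(-160) = (-212654 + 306221) + (166 - 1*(-160)) = 93567 + (166 + 160) = 93567 + 326 = 93893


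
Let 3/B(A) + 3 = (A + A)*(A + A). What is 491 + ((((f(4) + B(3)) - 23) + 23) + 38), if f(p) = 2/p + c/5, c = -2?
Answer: 58211/110 ≈ 529.19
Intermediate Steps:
f(p) = -2/5 + 2/p (f(p) = 2/p - 2/5 = -2/5 + 2/p)
B(A) = 3/(-3 + 4*A**2) (B(A) = 3/(-3 + (A + A)*(A + A)) = 3/(-3 + (2*A)*(2*A)) = 3/(-3 + 4*A**2))
491 + ((((f(4) + B(3)) - 23) + 23) + 38) = 491 + (((((-2/5 + 2/4) + 3/(-3 + 4*3**2)) - 23) + 23) + 38) = 491 + (((((-2/5 + 2*(1/4)) + 3/(-3 + 4*9)) - 23) + 23) + 38) = 491 + (((((-2/5 + 1/2) + 3/(-3 + 36)) - 23) + 23) + 38) = 491 + ((((1/10 + 3/33) - 23) + 23) + 38) = 491 + ((((1/10 + 3*(1/33)) - 23) + 23) + 38) = 491 + ((((1/10 + 1/11) - 23) + 23) + 38) = 491 + (((21/110 - 23) + 23) + 38) = 491 + ((-2509/110 + 23) + 38) = 491 + (21/110 + 38) = 491 + 4201/110 = 58211/110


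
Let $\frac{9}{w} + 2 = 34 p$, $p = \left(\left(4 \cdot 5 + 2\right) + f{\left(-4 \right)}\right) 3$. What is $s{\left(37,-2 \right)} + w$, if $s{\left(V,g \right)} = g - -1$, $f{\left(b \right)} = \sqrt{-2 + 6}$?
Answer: $- \frac{2437}{2446} \approx -0.99632$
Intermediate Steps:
$f{\left(b \right)} = 2$ ($f{\left(b \right)} = \sqrt{4} = 2$)
$s{\left(V,g \right)} = 1 + g$ ($s{\left(V,g \right)} = g + 1 = 1 + g$)
$p = 72$ ($p = \left(\left(4 \cdot 5 + 2\right) + 2\right) 3 = \left(\left(20 + 2\right) + 2\right) 3 = \left(22 + 2\right) 3 = 24 \cdot 3 = 72$)
$w = \frac{9}{2446}$ ($w = \frac{9}{-2 + 34 \cdot 72} = \frac{9}{-2 + 2448} = \frac{9}{2446} \approx 0.0036795$)
$s{\left(37,-2 \right)} + w = \left(1 - 2\right) + \frac{9}{2446} = -1 + \frac{9}{2446} = - \frac{2437}{2446}$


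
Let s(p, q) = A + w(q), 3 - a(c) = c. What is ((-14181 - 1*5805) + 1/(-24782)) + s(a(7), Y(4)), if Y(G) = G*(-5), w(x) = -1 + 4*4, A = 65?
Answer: -493310493/24782 ≈ -19906.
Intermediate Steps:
w(x) = 15 (w(x) = -1 + 16 = 15)
Y(G) = -5*G
a(c) = 3 - c
s(p, q) = 80 (s(p, q) = 65 + 15 = 80)
((-14181 - 1*5805) + 1/(-24782)) + s(a(7), Y(4)) = ((-14181 - 1*5805) + 1/(-24782)) + 80 = ((-14181 - 5805) - 1/24782) + 80 = (-19986 - 1/24782) + 80 = -495293053/24782 + 80 = -493310493/24782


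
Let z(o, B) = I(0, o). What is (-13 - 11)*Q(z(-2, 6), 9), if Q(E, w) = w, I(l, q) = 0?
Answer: -216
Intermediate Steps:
z(o, B) = 0
(-13 - 11)*Q(z(-2, 6), 9) = (-13 - 11)*9 = -24*9 = -216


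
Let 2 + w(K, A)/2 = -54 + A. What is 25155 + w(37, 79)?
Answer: 25201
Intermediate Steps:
w(K, A) = -112 + 2*A (w(K, A) = -4 + 2*(-54 + A) = -4 + (-108 + 2*A) = -112 + 2*A)
25155 + w(37, 79) = 25155 + (-112 + 2*79) = 25155 + (-112 + 158) = 25155 + 46 = 25201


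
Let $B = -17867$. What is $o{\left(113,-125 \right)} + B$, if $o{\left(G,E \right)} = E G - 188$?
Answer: $-32180$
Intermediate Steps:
$o{\left(G,E \right)} = -188 + E G$
$o{\left(113,-125 \right)} + B = \left(-188 - 14125\right) - 17867 = -14313 - 17867 = -32180$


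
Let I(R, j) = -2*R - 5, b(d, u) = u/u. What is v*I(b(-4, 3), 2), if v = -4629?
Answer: 32403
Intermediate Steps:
b(d, u) = 1
I(R, j) = -5 - 2*R
v*I(b(-4, 3), 2) = -4629*(-5 - 2*1) = -4629*(-5 - 2) = -4629*(-7) = 32403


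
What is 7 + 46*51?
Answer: 2353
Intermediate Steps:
7 + 46*51 = 7 + 2346 = 2353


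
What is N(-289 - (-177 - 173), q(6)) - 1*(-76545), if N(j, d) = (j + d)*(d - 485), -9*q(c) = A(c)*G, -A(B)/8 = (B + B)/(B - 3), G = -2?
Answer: 4052080/81 ≈ 50026.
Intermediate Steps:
A(B) = -16*B/(-3 + B) (A(B) = -8*(B + B)/(B - 3) = -8*2*B/(-3 + B) = -16*B/(-3 + B))
q(c) = -32*c/(9*(-3 + c)) (q(c) = -(-16*c/(-3 + c))*(-2)/9 = -32*c/(9*(-3 + c)))
N(j, d) = (-485 + d)*(d + j) (N(j, d) = (d + j)*(-485 + d) = (-485 + d)*(d + j))
N(-289 - (-177 - 173), q(6)) - 1*(-76545) = ((-32*6/(-27 + 9*6))² - (-15520)*6/(-27 + 9*6) - 485*(-289 - (-177 - 173)) + (-32*6/(-27 + 9*6))*(-289 - (-177 - 173))) - 1*(-76545) = ((-32*6/(-27 + 54))² - (-15520)*6/(-27 + 54) - 485*(-289 - 1*(-350)) + (-32*6/(-27 + 54))*(-289 - 1*(-350))) + 76545 = ((-32*6/27)² - (-15520)*6/27 - 485*(-289 + 350) + (-32*6/27)*(-289 + 350)) + 76545 = ((-32*6*1/27)² - (-15520)*6/27 - 485*61 - 32*6*1/27*61) + 76545 = ((-64/9)² - 485*(-64/9) - 29585 - 64/9*61) + 76545 = (4096/81 + 31040/9 - 29585 - 3904/9) + 76545 = -2148065/81 + 76545 = 4052080/81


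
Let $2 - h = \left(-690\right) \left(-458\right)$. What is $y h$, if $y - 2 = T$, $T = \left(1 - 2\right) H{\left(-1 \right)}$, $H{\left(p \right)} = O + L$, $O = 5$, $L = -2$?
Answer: $316018$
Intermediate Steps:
$H{\left(p \right)} = 3$ ($H{\left(p \right)} = 5 - 2 = 3$)
$h = -316018$ ($h = 2 - \left(-690\right) \left(-458\right) = 2 - 316020 = -316018$)
$T = -3$ ($T = \left(1 - 2\right) 3 = \left(-1\right) 3 = -3$)
$y = -1$ ($y = 2 - 3 = -1$)
$y h = \left(-1\right) \left(-316018\right) = 316018$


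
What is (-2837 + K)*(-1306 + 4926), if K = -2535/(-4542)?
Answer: -7772815130/757 ≈ -1.0268e+7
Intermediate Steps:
K = 845/1514 (K = -2535*(-1/4542) = 845/1514 ≈ 0.55812)
(-2837 + K)*(-1306 + 4926) = (-2837 + 845/1514)*(-1306 + 4926) = -4294373/1514*3620 = -7772815130/757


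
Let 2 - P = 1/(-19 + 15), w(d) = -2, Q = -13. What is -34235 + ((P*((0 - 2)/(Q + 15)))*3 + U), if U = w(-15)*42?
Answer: -137303/4 ≈ -34326.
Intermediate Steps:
U = -84 (U = -2*42 = -84)
P = 9/4 (P = 2 - 1/(-19 + 15) = 2 - 1/(-4) = 2 - 1*(-¼) = 2 + ¼ = 9/4 ≈ 2.2500)
-34235 + ((P*((0 - 2)/(Q + 15)))*3 + U) = -34235 + ((9*((0 - 2)/(-13 + 15))/4)*3 - 84) = -34235 + ((9*(-2/2)/4)*3 - 84) = -34235 + ((9*(-2*½)/4)*3 - 84) = -34235 + (((9/4)*(-1))*3 - 84) = -34235 + (-9/4*3 - 84) = -34235 + (-27/4 - 84) = -34235 - 363/4 = -137303/4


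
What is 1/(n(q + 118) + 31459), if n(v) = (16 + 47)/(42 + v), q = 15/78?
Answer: 595/18718339 ≈ 3.1787e-5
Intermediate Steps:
q = 5/26 (q = 15*(1/78) = 5/26 ≈ 0.19231)
n(v) = 63/(42 + v)
1/(n(q + 118) + 31459) = 1/(63/(42 + (5/26 + 118)) + 31459) = 1/(63/(42 + 3073/26) + 31459) = 1/(63/(4165/26) + 31459) = 1/(63*(26/4165) + 31459) = 1/(234/595 + 31459) = 1/(18718339/595) = 595/18718339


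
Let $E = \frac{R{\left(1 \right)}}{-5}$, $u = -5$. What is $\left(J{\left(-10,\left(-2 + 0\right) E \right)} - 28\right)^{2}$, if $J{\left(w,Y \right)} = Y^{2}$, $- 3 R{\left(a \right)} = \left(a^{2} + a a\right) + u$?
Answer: $\frac{484416}{625} \approx 775.07$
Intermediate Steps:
$R{\left(a \right)} = \frac{5}{3} - \frac{2 a^{2}}{3}$ ($R{\left(a \right)} = - \frac{\left(a^{2} + a a\right) - 5}{3} = - \frac{\left(a^{2} + a^{2}\right) - 5}{3} = - \frac{2 a^{2} - 5}{3} = - \frac{-5 + 2 a^{2}}{3} = \frac{5}{3} - \frac{2 a^{2}}{3}$)
$E = - \frac{1}{5}$ ($E = \frac{\frac{5}{3} - \frac{2 \cdot 1^{2}}{3}}{-5} = \left(\frac{5}{3} - \frac{2}{3}\right) \left(- \frac{1}{5}\right) = 1 \left(- \frac{1}{5}\right) = - \frac{1}{5} \approx -0.2$)
$\left(J{\left(-10,\left(-2 + 0\right) E \right)} - 28\right)^{2} = \left(\left(\left(-2 + 0\right) \left(- \frac{1}{5}\right)\right)^{2} - 28\right)^{2} = \left(\left(\left(-2\right) \left(- \frac{1}{5}\right)\right)^{2} - 28\right)^{2} = \left(\left(\frac{2}{5}\right)^{2} - 28\right)^{2} = \left(\frac{4}{25} - 28\right)^{2} = \left(- \frac{696}{25}\right)^{2} = \frac{484416}{625}$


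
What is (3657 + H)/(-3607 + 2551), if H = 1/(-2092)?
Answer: -7650443/2209152 ≈ -3.4631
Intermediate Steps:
H = -1/2092 ≈ -0.00047801
(3657 + H)/(-3607 + 2551) = (3657 - 1/2092)/(-3607 + 2551) = (7650443/2092)/(-1056) = (7650443/2092)*(-1/1056) = -7650443/2209152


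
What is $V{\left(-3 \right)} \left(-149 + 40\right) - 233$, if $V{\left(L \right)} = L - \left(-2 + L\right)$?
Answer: $-451$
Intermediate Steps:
$V{\left(L \right)} = 2$
$V{\left(-3 \right)} \left(-149 + 40\right) - 233 = 2 \left(-149 + 40\right) - 233 = 2 \left(-109\right) - 233 = -218 - 233 = -451$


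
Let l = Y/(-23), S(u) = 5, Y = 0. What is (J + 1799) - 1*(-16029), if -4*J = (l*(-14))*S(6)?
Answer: 17828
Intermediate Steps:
l = 0 (l = 0/(-23) = 0*(-1/23) = 0)
J = 0 (J = -0*(-14)*5/4 = -0*5 = -¼*0 = 0)
(J + 1799) - 1*(-16029) = (0 + 1799) - 1*(-16029) = 1799 + 16029 = 17828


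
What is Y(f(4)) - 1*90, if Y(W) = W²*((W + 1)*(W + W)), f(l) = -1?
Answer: -90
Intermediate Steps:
Y(W) = 2*W³*(1 + W) (Y(W) = W²*((1 + W)*(2*W)) = W²*(2*W*(1 + W)) = 2*W³*(1 + W))
Y(f(4)) - 1*90 = 2*(-1)³*(1 - 1) - 1*90 = 2*(-1)*0 - 90 = 0 - 90 = -90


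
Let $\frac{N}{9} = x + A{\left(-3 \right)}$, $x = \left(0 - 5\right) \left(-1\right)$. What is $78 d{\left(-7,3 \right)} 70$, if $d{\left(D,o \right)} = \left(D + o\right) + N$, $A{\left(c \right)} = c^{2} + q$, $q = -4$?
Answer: $469560$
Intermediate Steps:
$x = 5$ ($x = \left(-5\right) \left(-1\right) = 5$)
$A{\left(c \right)} = -4 + c^{2}$ ($A{\left(c \right)} = c^{2} - 4 = -4 + c^{2}$)
$N = 90$ ($N = 9 \left(5 - \left(4 - \left(-3\right)^{2}\right)\right) = 9 \left(5 + \left(-4 + 9\right)\right) = 9 \left(5 + 5\right) = 9 \cdot 10 = 90$)
$d{\left(D,o \right)} = 90 + D + o$ ($d{\left(D,o \right)} = \left(D + o\right) + 90 = 90 + D + o$)
$78 d{\left(-7,3 \right)} 70 = 78 \left(90 - 7 + 3\right) 70 = 78 \cdot 86 \cdot 70 = 6708 \cdot 70 = 469560$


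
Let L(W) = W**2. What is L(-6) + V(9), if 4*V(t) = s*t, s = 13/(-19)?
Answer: 2619/76 ≈ 34.461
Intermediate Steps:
s = -13/19 (s = 13*(-1/19) = -13/19 ≈ -0.68421)
V(t) = -13*t/76 (V(t) = (-13*t/19)/4 = -13*t/76)
L(-6) + V(9) = (-6)**2 - 13/76*9 = 36 - 117/76 = 2619/76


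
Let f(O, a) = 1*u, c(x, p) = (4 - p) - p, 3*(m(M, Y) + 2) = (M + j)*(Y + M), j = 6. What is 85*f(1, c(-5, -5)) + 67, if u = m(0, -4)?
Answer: -783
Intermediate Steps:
m(M, Y) = -2 + (6 + M)*(M + Y)/3 (m(M, Y) = -2 + ((M + 6)*(Y + M))/3 = -2 + ((6 + M)*(M + Y))/3 = -2 + (6 + M)*(M + Y)/3)
u = -10 (u = -2 + 2*0 + 2*(-4) + (⅓)*0² + (⅓)*0*(-4) = -2 + 0 - 8 + (⅓)*0 + 0 = -2 + 0 - 8 + 0 + 0 = -10)
c(x, p) = 4 - 2*p
f(O, a) = -10 (f(O, a) = 1*(-10) = -10)
85*f(1, c(-5, -5)) + 67 = 85*(-10) + 67 = -850 + 67 = -783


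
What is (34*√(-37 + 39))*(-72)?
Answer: -2448*√2 ≈ -3462.0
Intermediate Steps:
(34*√(-37 + 39))*(-72) = (34*√2)*(-72) = -2448*√2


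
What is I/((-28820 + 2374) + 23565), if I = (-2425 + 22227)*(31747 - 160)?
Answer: -625485774/2881 ≈ -2.1711e+5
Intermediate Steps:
I = 625485774 (I = 19802*31587 = 625485774)
I/((-28820 + 2374) + 23565) = 625485774/((-28820 + 2374) + 23565) = 625485774/(-26446 + 23565) = 625485774/(-2881) = 625485774*(-1/2881) = -625485774/2881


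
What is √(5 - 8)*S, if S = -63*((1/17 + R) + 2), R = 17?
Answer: -20412*I*√3/17 ≈ -2079.7*I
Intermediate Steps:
S = -20412/17 (S = -63*((1/17 + 17) + 2) = -63*(290/17 + 2) = -63*324/17 = -20412/17 ≈ -1200.7)
√(5 - 8)*S = √(5 - 8)*(-20412/17) = √(-3)*(-20412/17) = (I*√3)*(-20412/17) = -20412*I*√3/17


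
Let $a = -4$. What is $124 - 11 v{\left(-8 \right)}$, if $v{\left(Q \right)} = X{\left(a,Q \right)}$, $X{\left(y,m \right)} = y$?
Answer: $168$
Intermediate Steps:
$v{\left(Q \right)} = -4$
$124 - 11 v{\left(-8 \right)} = 124 - -44 = 124 + 44 = 168$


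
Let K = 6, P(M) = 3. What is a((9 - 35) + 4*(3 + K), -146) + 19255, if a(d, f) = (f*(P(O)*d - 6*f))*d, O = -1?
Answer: -1303505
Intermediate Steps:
a(d, f) = d*f*(-6*f + 3*d) (a(d, f) = (f*(3*d - 6*f))*d = (f*(-6*f + 3*d))*d = d*f*(-6*f + 3*d))
a((9 - 35) + 4*(3 + K), -146) + 19255 = 3*((9 - 35) + 4*(3 + 6))*(-146)*(((9 - 35) + 4*(3 + 6)) - 2*(-146)) + 19255 = 3*(-26 + 4*9)*(-146)*((-26 + 4*9) + 292) + 19255 = 3*(-26 + 36)*(-146)*((-26 + 36) + 292) + 19255 = 3*10*(-146)*(10 + 292) + 19255 = 3*10*(-146)*302 + 19255 = -1322760 + 19255 = -1303505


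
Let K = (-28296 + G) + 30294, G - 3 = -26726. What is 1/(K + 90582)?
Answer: 1/65857 ≈ 1.5184e-5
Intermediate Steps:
G = -26723 (G = 3 - 26726 = -26723)
K = -24725 (K = (-28296 - 26723) + 30294 = -55019 + 30294 = -24725)
1/(K + 90582) = 1/(-24725 + 90582) = 1/65857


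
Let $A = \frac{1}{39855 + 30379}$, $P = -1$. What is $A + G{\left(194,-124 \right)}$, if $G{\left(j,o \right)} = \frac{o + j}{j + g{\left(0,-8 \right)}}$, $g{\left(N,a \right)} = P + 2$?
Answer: $\frac{983315}{2739126} \approx 0.35899$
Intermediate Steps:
$g{\left(N,a \right)} = 1$ ($g{\left(N,a \right)} = -1 + 2 = 1$)
$G{\left(j,o \right)} = \frac{j + o}{1 + j}$ ($G{\left(j,o \right)} = \frac{o + j}{j + 1} = \frac{j + o}{1 + j}$)
$A = \frac{1}{70234} \approx 1.4238 \cdot 10^{-5}$
$A + G{\left(194,-124 \right)} = \frac{1}{70234} + \frac{194 - 124}{1 + 194} = \frac{1}{70234} + \frac{1}{195} \cdot 70 = \frac{1}{70234} + \frac{14}{39} = \frac{983315}{2739126}$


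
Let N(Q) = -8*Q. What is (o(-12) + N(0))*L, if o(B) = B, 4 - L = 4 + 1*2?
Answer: 24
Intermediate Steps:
L = -2 (L = 4 - (4 + 1*2) = 4 - (4 + 2) = 4 - 1*6 = 4 - 6 = -2)
(o(-12) + N(0))*L = (-12 - 8*0)*(-2) = (-12 + 0)*(-2) = -12*(-2) = 24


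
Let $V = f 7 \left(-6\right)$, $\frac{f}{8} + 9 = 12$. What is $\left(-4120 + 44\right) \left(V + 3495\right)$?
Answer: $-10137012$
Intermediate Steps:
$f = 24$ ($f = -72 + 8 \cdot 12 = -72 + 96 = 24$)
$V = -1008$ ($V = 24 \cdot 7 \left(-6\right) = 168 \left(-6\right) = -1008$)
$\left(-4120 + 44\right) \left(V + 3495\right) = \left(-4120 + 44\right) \left(-1008 + 3495\right) = \left(-4076\right) 2487 = -10137012$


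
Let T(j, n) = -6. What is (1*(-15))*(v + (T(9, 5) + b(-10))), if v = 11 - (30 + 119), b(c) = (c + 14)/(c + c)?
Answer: 2163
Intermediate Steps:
b(c) = (14 + c)/(2*c) (b(c) = (14 + c)/((2*c)) = (14 + c)*(1/(2*c)) = (14 + c)/(2*c))
v = -138 (v = 11 - 1*149 = 11 - 149 = -138)
(1*(-15))*(v + (T(9, 5) + b(-10))) = (1*(-15))*(-138 + (-6 + (½)*(14 - 10)/(-10))) = -15*(-138 + (-6 + (½)*(-⅒)*4)) = -15*(-138 + (-6 - ⅕)) = -15*(-138 - 31/5) = -15*(-721/5) = 2163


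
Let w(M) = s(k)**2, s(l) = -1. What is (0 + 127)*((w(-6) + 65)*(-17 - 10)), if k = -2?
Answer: -226314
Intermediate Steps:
w(M) = 1 (w(M) = (-1)**2 = 1)
(0 + 127)*((w(-6) + 65)*(-17 - 10)) = (0 + 127)*((1 + 65)*(-17 - 10)) = 127*(66*(-27)) = 127*(-1782) = -226314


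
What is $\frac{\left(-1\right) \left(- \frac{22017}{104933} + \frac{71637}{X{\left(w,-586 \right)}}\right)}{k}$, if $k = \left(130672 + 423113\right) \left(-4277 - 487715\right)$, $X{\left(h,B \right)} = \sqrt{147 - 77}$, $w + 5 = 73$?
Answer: $- \frac{7339}{9529937749562920} + \frac{23879 \sqrt{70}}{6357348426800} \approx 3.1425 \cdot 10^{-8}$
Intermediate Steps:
$w = 68$ ($w = -5 + 73 = 68$)
$X{\left(h,B \right)} = \sqrt{70}$
$k = -272457789720$ ($k = 553785 \left(-491992\right) = -272457789720$)
$\frac{\left(-1\right) \left(- \frac{22017}{104933} + \frac{71637}{X{\left(w,-586 \right)}}\right)}{k} = \frac{\left(-1\right) \left(- \frac{22017}{104933} + \frac{71637}{\sqrt{70}}\right)}{-272457789720} = - (\left(-22017\right) \frac{1}{104933} + 71637 \frac{\sqrt{70}}{70}) \left(- \frac{1}{272457789720}\right) = - (- \frac{22017}{104933} + \frac{71637 \sqrt{70}}{70}) \left(- \frac{1}{272457789720}\right) = \left(\frac{22017}{104933} - \frac{71637 \sqrt{70}}{70}\right) \left(- \frac{1}{272457789720}\right) = - \frac{7339}{9529937749562920} + \frac{23879 \sqrt{70}}{6357348426800}$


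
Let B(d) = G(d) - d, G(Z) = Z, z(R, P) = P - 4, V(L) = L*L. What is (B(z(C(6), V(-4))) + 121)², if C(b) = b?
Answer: 14641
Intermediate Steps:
V(L) = L²
z(R, P) = -4 + P
B(d) = 0 (B(d) = d - d = 0)
(B(z(C(6), V(-4))) + 121)² = (0 + 121)² = 121² = 14641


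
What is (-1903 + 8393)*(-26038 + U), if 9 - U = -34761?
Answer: 56670680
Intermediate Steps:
U = 34770 (U = 9 - 1*(-34761) = 9 + 34761 = 34770)
(-1903 + 8393)*(-26038 + U) = (-1903 + 8393)*(-26038 + 34770) = 6490*8732 = 56670680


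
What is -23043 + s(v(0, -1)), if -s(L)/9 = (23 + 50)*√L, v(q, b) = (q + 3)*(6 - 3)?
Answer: -25014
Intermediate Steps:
v(q, b) = 9 + 3*q (v(q, b) = (3 + q)*3 = 9 + 3*q)
s(L) = -657*√L (s(L) = -9*(23 + 50)*√L = -657*√L)
-23043 + s(v(0, -1)) = -23043 - 657*√(9 + 3*0) = -23043 - 657*√(9 + 0) = -23043 - 657*√9 = -23043 - 657*3 = -23043 - 1971 = -25014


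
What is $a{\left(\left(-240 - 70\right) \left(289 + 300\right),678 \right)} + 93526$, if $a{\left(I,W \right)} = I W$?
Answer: $-123702494$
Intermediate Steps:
$a{\left(\left(-240 - 70\right) \left(289 + 300\right),678 \right)} + 93526 = \left(-240 - 70\right) \left(289 + 300\right) 678 + 93526 = \left(-310\right) 589 \cdot 678 + 93526 = \left(-182590\right) 678 + 93526 = -123796020 + 93526 = -123702494$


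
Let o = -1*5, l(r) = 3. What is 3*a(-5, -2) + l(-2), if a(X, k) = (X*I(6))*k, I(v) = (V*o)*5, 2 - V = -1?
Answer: -2247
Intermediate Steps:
V = 3 (V = 2 - 1*(-1) = 2 + 1 = 3)
o = -5
I(v) = -75 (I(v) = (3*(-5))*5 = -15*5 = -75)
a(X, k) = -75*X*k (a(X, k) = (X*(-75))*k = (-75*X)*k = -75*X*k)
3*a(-5, -2) + l(-2) = 3*(-75*(-5)*(-2)) + 3 = 3*(-750) + 3 = -2250 + 3 = -2247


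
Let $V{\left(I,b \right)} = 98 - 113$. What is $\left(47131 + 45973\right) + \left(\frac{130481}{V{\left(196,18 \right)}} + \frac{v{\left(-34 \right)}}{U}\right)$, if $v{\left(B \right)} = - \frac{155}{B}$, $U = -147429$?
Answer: $\frac{2115443289323}{25062930} \approx 84405.0$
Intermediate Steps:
$V{\left(I,b \right)} = -15$ ($V{\left(I,b \right)} = 98 - 113 = -15$)
$\left(47131 + 45973\right) + \left(\frac{130481}{V{\left(196,18 \right)}} + \frac{v{\left(-34 \right)}}{U}\right) = \left(47131 + 45973\right) + \left(\frac{130481}{-15} + \frac{\left(-155\right) \frac{1}{-34}}{-147429}\right) = 93104 + \left(130481 \left(- \frac{1}{15}\right) + \left(-155\right) \left(- \frac{1}{34}\right) \left(- \frac{1}{147429}\right)\right) = 93104 + \left(- \frac{130481}{15} + \frac{155}{34} \left(- \frac{1}{147429}\right)\right) = 93104 - \frac{218015745397}{25062930} = \frac{2115443289323}{25062930}$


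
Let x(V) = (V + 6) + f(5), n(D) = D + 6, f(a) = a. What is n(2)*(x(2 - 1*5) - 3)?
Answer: 40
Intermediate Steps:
n(D) = 6 + D
x(V) = 11 + V (x(V) = (V + 6) + 5 = (6 + V) + 5 = 11 + V)
n(2)*(x(2 - 1*5) - 3) = (6 + 2)*((11 + (2 - 1*5)) - 3) = 8*((11 + (2 - 5)) - 3) = 8*((11 - 3) - 3) = 8*(8 - 3) = 8*5 = 40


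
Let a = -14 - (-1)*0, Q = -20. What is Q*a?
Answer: 280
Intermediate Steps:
a = -14 (a = -14 - 1*0 = -14 + 0 = -14)
Q*a = -20*(-14) = 280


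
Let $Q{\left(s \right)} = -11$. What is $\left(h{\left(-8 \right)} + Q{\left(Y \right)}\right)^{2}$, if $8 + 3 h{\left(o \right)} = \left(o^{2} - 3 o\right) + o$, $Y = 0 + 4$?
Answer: $169$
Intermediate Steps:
$Y = 4$
$h{\left(o \right)} = - \frac{8}{3} - \frac{2 o}{3} + \frac{o^{2}}{3}$ ($h{\left(o \right)} = - \frac{8}{3} + \frac{\left(o^{2} - 3 o\right) + o}{3} = - \frac{8}{3} + \frac{o^{2} - 2 o}{3} = - \frac{8}{3} + \left(- \frac{2 o}{3} + \frac{o^{2}}{3}\right) = - \frac{8}{3} - \frac{2 o}{3} + \frac{o^{2}}{3}$)
$\left(h{\left(-8 \right)} + Q{\left(Y \right)}\right)^{2} = \left(\left(- \frac{8}{3} - - \frac{16}{3} + \frac{\left(-8\right)^{2}}{3}\right) - 11\right)^{2} = \left(\left(- \frac{8}{3} + \frac{16}{3} + \frac{1}{3} \cdot 64\right) - 11\right)^{2} = \left(\left(- \frac{8}{3} + \frac{16}{3} + \frac{64}{3}\right) - 11\right)^{2} = \left(24 - 11\right)^{2} = 13^{2} = 169$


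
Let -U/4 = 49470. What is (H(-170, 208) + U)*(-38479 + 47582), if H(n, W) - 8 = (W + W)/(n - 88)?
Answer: -232360410688/129 ≈ -1.8012e+9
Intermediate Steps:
U = -197880 (U = -4*49470 = -197880)
H(n, W) = 8 + 2*W/(-88 + n) (H(n, W) = 8 + (W + W)/(n - 88) = 8 + (2*W)/(-88 + n) = 8 + 2*W/(-88 + n))
(H(-170, 208) + U)*(-38479 + 47582) = (2*(-352 + 208 + 4*(-170))/(-88 - 170) - 197880)*(-38479 + 47582) = (2*(-352 + 208 - 680)/(-258) - 197880)*9103 = (2*(-1/258)*(-824) - 197880)*9103 = (824/129 - 197880)*9103 = -25525696/129*9103 = -232360410688/129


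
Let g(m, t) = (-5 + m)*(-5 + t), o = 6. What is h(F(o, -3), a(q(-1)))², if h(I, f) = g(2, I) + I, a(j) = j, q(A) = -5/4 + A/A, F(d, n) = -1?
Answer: 289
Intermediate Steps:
q(A) = -¼ (q(A) = -5*¼ + 1 = -5/4 + 1 = -¼)
h(I, f) = 15 - 2*I (h(I, f) = (25 - 5*2 - 5*I + 2*I) + I = (25 - 10 - 5*I + 2*I) + I = (15 - 3*I) + I = 15 - 2*I)
h(F(o, -3), a(q(-1)))² = (15 - 2*(-1))² = (15 + 2)² = 17² = 289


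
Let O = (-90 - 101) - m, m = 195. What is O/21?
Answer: -386/21 ≈ -18.381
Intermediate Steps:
O = -386 (O = (-90 - 101) - 1*195 = -191 - 195 = -386)
O/21 = -386/21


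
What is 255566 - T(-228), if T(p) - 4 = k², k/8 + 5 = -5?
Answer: 249162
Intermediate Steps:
k = -80 (k = -40 + 8*(-5) = -40 - 40 = -80)
T(p) = 6404 (T(p) = 4 + (-80)² = 4 + 6400 = 6404)
255566 - T(-228) = 255566 - 1*6404 = 255566 - 6404 = 249162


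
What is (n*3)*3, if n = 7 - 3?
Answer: 36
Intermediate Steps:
n = 4
(n*3)*3 = (4*3)*3 = 12*3 = 36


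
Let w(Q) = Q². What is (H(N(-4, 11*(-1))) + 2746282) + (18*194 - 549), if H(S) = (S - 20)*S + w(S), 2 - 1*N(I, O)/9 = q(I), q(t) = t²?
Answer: 2783497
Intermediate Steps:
N(I, O) = 18 - 9*I²
H(S) = S² + S*(-20 + S) (H(S) = (S - 20)*S + S² = (-20 + S)*S + S² = S*(-20 + S) + S² = S² + S*(-20 + S))
(H(N(-4, 11*(-1))) + 2746282) + (18*194 - 549) = (2*(18 - 9*(-4)²)*(-10 + (18 - 9*(-4)²)) + 2746282) + (18*194 - 549) = (2*(18 - 9*16)*(-10 + (18 - 9*16)) + 2746282) + (3492 - 549) = (2*(18 - 144)*(-10 + (18 - 144)) + 2746282) + 2943 = (2*(-126)*(-10 - 126) + 2746282) + 2943 = (2*(-126)*(-136) + 2746282) + 2943 = (34272 + 2746282) + 2943 = 2780554 + 2943 = 2783497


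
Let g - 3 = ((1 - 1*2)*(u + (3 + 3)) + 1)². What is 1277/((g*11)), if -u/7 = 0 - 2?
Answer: 1277/4004 ≈ 0.31893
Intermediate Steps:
u = 14 (u = -7*(0 - 2) = -7*(-2) = 14)
g = 364 (g = 3 + ((1 - 1*2)*(14 + (3 + 3)) + 1)² = 3 + ((1 - 2)*(14 + 6) + 1)² = 3 + (-1*20 + 1)² = 3 + (-20 + 1)² = 3 + (-19)² = 3 + 361 = 364)
1277/((g*11)) = 1277/((364*11)) = 1277/4004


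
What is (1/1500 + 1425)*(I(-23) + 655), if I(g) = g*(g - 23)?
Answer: 1220513071/500 ≈ 2.4410e+6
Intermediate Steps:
I(g) = g*(-23 + g)
(1/1500 + 1425)*(I(-23) + 655) = (1/1500 + 1425)*(-23*(-23 - 23) + 655) = (1/1500 + 1425)*(-23*(-46) + 655) = 2137501*(1058 + 655)/1500 = (2137501/1500)*1713 = 1220513071/500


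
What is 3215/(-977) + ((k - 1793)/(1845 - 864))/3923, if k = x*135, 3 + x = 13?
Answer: -12373241356/3759948351 ≈ -3.2908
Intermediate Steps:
x = 10 (x = -3 + 13 = 10)
k = 1350 (k = 10*135 = 1350)
3215/(-977) + ((k - 1793)/(1845 - 864))/3923 = 3215/(-977) + ((1350 - 1793)/(1845 - 864))/3923 = 3215*(-1/977) - 443/981*(1/3923) = -3215/977 - 443*1/981*(1/3923) = -3215/977 - 443/981*1/3923 = -3215/977 - 443/3848463 = -12373241356/3759948351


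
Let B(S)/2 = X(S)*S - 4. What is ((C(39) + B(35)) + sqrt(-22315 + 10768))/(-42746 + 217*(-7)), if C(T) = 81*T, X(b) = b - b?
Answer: -3151/44265 - I*sqrt(1283)/14755 ≈ -0.071185 - 0.0024276*I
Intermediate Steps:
X(b) = 0
B(S) = -8 (B(S) = 2*(0*S - 4) = 2*(0 - 4) = 2*(-4) = -8)
((C(39) + B(35)) + sqrt(-22315 + 10768))/(-42746 + 217*(-7)) = ((81*39 - 8) + sqrt(-22315 + 10768))/(-42746 + 217*(-7)) = ((3159 - 8) + sqrt(-11547))/(-42746 - 1519) = (3151 + 3*I*sqrt(1283))/(-44265) = (3151 + 3*I*sqrt(1283))*(-1/44265) = -3151/44265 - I*sqrt(1283)/14755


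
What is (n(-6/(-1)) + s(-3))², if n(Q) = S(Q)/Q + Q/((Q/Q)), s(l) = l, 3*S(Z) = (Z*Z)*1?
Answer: 25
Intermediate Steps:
S(Z) = Z²/3 (S(Z) = ((Z*Z)*1)/3 = (Z²*1)/3 = Z²/3)
n(Q) = 4*Q/3 (n(Q) = (Q²/3)/Q + Q/((Q/Q)) = Q/3 + Q/1 = Q/3 + Q*1 = Q/3 + Q = 4*Q/3)
(n(-6/(-1)) + s(-3))² = (4*(-6/(-1))/3 - 3)² = (4*(-6*(-1))/3 - 3)² = ((4/3)*6 - 3)² = (8 - 3)² = 5² = 25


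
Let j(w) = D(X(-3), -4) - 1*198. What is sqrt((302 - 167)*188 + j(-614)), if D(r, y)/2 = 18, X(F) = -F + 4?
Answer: 3*sqrt(2802) ≈ 158.80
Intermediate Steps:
X(F) = 4 - F
D(r, y) = 36 (D(r, y) = 2*18 = 36)
j(w) = -162 (j(w) = 36 - 1*198 = 36 - 198 = -162)
sqrt((302 - 167)*188 + j(-614)) = sqrt((302 - 167)*188 - 162) = sqrt(135*188 - 162) = sqrt(25380 - 162) = sqrt(25218) = 3*sqrt(2802)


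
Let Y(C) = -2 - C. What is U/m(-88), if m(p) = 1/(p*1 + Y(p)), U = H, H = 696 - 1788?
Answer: 2184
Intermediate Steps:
H = -1092
U = -1092
m(p) = -½ (m(p) = 1/(p*1 + (-2 - p)) = 1/(p + (-2 - p)) = 1/(-2) = -½)
U/m(-88) = -1092/(-½) = -1092*(-2) = 2184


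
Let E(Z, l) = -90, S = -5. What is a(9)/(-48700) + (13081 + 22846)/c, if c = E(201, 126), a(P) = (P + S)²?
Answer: -87482317/219150 ≈ -399.19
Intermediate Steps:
a(P) = (-5 + P)² (a(P) = (P - 5)² = (-5 + P)²)
c = -90
a(9)/(-48700) + (13081 + 22846)/c = (-5 + 9)²/(-48700) + (13081 + 22846)/(-90) = 4²*(-1/48700) + 35927*(-1/90) = 16*(-1/48700) - 35927/90 = -4/12175 - 35927/90 = -87482317/219150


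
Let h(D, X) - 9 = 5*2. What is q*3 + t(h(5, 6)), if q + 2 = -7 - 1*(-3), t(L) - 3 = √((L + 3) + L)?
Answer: -15 + √41 ≈ -8.5969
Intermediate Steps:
h(D, X) = 19 (h(D, X) = 9 + 5*2 = 9 + 10 = 19)
t(L) = 3 + √(3 + 2*L) (t(L) = 3 + √((L + 3) + L) = 3 + √((3 + L) + L) = 3 + √(3 + 2*L))
q = -6 (q = -2 + (-7 - 1*(-3)) = -2 + (-7 + 3) = -2 - 4 = -6)
q*3 + t(h(5, 6)) = -6*3 + (3 + √(3 + 2*19)) = -18 + (3 + √(3 + 38)) = -18 + (3 + √41) = -15 + √41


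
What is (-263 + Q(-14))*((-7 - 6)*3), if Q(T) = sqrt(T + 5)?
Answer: 10257 - 117*I ≈ 10257.0 - 117.0*I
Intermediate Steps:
Q(T) = sqrt(5 + T)
(-263 + Q(-14))*((-7 - 6)*3) = (-263 + sqrt(5 - 14))*((-7 - 6)*3) = (-263 + sqrt(-9))*(-13*3) = (-263 + 3*I)*(-39) = 10257 - 117*I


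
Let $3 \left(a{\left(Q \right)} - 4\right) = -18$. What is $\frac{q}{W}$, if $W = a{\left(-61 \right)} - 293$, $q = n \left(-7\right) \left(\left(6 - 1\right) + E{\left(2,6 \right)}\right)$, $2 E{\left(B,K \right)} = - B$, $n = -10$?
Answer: $- \frac{56}{59} \approx -0.94915$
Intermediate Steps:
$E{\left(B,K \right)} = - \frac{B}{2}$ ($E{\left(B,K \right)} = \frac{\left(-1\right) B}{2} = - \frac{B}{2}$)
$a{\left(Q \right)} = -2$ ($a{\left(Q \right)} = 4 + \frac{1}{3} \left(-18\right) = 4 - 6 = -2$)
$q = 280$ ($q = \left(-10\right) \left(-7\right) \left(\left(6 - 1\right) - 1\right) = 70 \left(5 - 1\right) = 70 \cdot 4 = 280$)
$W = -295$ ($W = -2 - 293 = -295$)
$\frac{q}{W} = \frac{280}{-295} = 280 \left(- \frac{1}{295}\right) = - \frac{56}{59}$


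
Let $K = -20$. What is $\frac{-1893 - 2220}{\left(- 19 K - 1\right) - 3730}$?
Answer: $\frac{1371}{1117} \approx 1.2274$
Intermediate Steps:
$\frac{-1893 - 2220}{\left(- 19 K - 1\right) - 3730} = \frac{-1893 - 2220}{\left(\left(-19\right) \left(-20\right) - 1\right) - 3730} = - \frac{4113}{\left(380 - 1\right) - 3730} = - \frac{4113}{379 - 3730} = - \frac{4113}{-3351} = \left(-4113\right) \left(- \frac{1}{3351}\right) = \frac{1371}{1117}$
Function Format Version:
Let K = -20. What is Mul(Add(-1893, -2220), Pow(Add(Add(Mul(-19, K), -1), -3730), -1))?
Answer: Rational(1371, 1117) ≈ 1.2274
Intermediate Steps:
Mul(Add(-1893, -2220), Pow(Add(Add(Mul(-19, K), -1), -3730), -1)) = Mul(Add(-1893, -2220), Pow(Add(Add(Mul(-19, -20), -1), -3730), -1)) = Mul(-4113, Pow(Add(Add(380, -1), -3730), -1)) = Mul(-4113, Pow(Add(379, -3730), -1)) = Mul(-4113, Pow(-3351, -1)) = Mul(-4113, Rational(-1, 3351)) = Rational(1371, 1117)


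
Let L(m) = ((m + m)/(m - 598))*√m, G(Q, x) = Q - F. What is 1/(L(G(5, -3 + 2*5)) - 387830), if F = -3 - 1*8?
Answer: -291/112858594 ≈ -2.5784e-6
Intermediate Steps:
F = -11 (F = -3 - 8 = -11)
G(Q, x) = 11 + Q (G(Q, x) = Q - 1*(-11) = Q + 11 = 11 + Q)
L(m) = 2*m^(3/2)/(-598 + m) (L(m) = ((2*m)/(-598 + m))*√m = (2*m/(-598 + m))*√m = 2*m^(3/2)/(-598 + m))
1/(L(G(5, -3 + 2*5)) - 387830) = 1/(2*(11 + 5)^(3/2)/(-598 + (11 + 5)) - 387830) = 1/(2*16^(3/2)/(-598 + 16) - 387830) = 1/(2*64/(-582) - 387830) = 1/(2*64*(-1/582) - 387830) = 1/(-64/291 - 387830) = 1/(-112858594/291) = -291/112858594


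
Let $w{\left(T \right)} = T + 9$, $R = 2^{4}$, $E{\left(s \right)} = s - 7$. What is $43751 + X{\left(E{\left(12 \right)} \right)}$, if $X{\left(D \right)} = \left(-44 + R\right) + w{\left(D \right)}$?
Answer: $43737$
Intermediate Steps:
$E{\left(s \right)} = -7 + s$
$R = 16$
$w{\left(T \right)} = 9 + T$
$X{\left(D \right)} = -19 + D$ ($X{\left(D \right)} = \left(-44 + 16\right) + \left(9 + D\right) = -28 + \left(9 + D\right) = -19 + D$)
$43751 + X{\left(E{\left(12 \right)} \right)} = 43751 + \left(-19 + \left(-7 + 12\right)\right) = 43751 + \left(-19 + 5\right) = 43751 - 14 = 43737$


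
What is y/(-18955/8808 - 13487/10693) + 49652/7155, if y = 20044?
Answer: -13491411284900308/2300184470205 ≈ -5865.4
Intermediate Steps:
y/(-18955/8808 - 13487/10693) + 49652/7155 = 20044/(-18955/8808 - 13487/10693) + 49652/7155 = 20044/(-321479311/94183944) + 49652/7155 = 20044*(-94183944/321479311) + 49652/7155 = -1887822973536/321479311 + 49652/7155 = -13491411284900308/2300184470205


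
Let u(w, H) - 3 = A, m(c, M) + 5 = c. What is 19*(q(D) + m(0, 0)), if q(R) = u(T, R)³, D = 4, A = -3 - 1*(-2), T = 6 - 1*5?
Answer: 57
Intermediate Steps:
T = 1 (T = 6 - 5 = 1)
m(c, M) = -5 + c
A = -1 (A = -3 + 2 = -1)
u(w, H) = 2 (u(w, H) = 3 - 1 = 2)
q(R) = 8 (q(R) = 2³ = 8)
19*(q(D) + m(0, 0)) = 19*(8 + (-5 + 0)) = 19*(8 - 5) = 19*3 = 57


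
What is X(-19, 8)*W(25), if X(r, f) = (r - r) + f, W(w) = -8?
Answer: -64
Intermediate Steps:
X(r, f) = f (X(r, f) = 0 + f = f)
X(-19, 8)*W(25) = 8*(-8) = -64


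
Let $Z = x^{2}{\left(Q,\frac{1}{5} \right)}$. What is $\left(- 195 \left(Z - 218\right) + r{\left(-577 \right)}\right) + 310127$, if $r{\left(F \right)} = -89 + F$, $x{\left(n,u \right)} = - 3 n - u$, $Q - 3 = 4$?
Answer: $\frac{1321651}{5} \approx 2.6433 \cdot 10^{5}$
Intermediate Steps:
$Q = 7$ ($Q = 3 + 4 = 7$)
$x{\left(n,u \right)} = - u - 3 n$
$Z = \frac{11236}{25}$ ($Z = \left(- \frac{1}{5} - 21\right)^{2} = \left(- \frac{106}{5}\right)^{2} = \frac{11236}{25} \approx 449.44$)
$\left(- 195 \left(Z - 218\right) + r{\left(-577 \right)}\right) + 310127 = \left(- 195 \left(\frac{11236}{25} - 218\right) - 666\right) + 310127 = \left(\left(-195\right) \frac{5786}{25} - 666\right) + 310127 = \left(- \frac{225654}{5} - 666\right) + 310127 = - \frac{228984}{5} + 310127 = \frac{1321651}{5}$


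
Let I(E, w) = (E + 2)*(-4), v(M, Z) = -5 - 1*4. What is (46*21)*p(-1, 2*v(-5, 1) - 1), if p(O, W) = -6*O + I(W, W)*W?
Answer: -1242276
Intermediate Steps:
v(M, Z) = -9 (v(M, Z) = -5 - 4 = -9)
I(E, w) = -8 - 4*E (I(E, w) = (2 + E)*(-4) = -8 - 4*E)
p(O, W) = -6*O + W*(-8 - 4*W) (p(O, W) = -6*O + (-8 - 4*W)*W = -6*O + W*(-8 - 4*W))
(46*21)*p(-1, 2*v(-5, 1) - 1) = (46*21)*(-6*(-1) - 4*(2*(-9) - 1)*(2 + (2*(-9) - 1))) = 966*(6 - 4*(-18 - 1)*(2 + (-18 - 1))) = 966*(6 - 4*(-19)*(2 - 19)) = 966*(6 - 4*(-19)*(-17)) = 966*(6 - 1292) = 966*(-1286) = -1242276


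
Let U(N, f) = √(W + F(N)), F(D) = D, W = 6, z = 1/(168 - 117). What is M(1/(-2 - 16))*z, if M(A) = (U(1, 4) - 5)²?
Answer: (5 - √7)²/51 ≈ 0.10868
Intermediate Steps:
z = 1/51 ≈ 0.019608
U(N, f) = √(6 + N)
M(A) = (-5 + √7)² (M(A) = (√(6 + 1) - 5)² = (√7 - 5)² = (-5 + √7)²)
M(1/(-2 - 16))*z = (5 - √7)²*(1/51) = (5 - √7)²/51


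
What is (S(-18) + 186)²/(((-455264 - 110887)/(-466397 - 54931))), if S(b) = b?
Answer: 4904653824/188717 ≈ 25989.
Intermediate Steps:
(S(-18) + 186)²/(((-455264 - 110887)/(-466397 - 54931))) = (-18 + 186)²/(((-455264 - 110887)/(-466397 - 54931))) = 168²/((-566151/(-521328))) = 28224/((-566151*(-1/521328))) = 28224/(188717/173776) = 28224*(173776/188717) = 4904653824/188717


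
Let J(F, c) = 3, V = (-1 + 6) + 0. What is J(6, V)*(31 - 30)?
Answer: 3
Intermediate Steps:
V = 5 (V = 5 + 0 = 5)
J(6, V)*(31 - 30) = 3*(31 - 30) = 3*1 = 3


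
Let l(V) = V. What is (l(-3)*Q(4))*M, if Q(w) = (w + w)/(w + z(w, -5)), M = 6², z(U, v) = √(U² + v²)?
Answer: 3456/25 - 864*√41/25 ≈ -83.052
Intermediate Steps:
M = 36
Q(w) = 2*w/(w + √(25 + w²)) (Q(w) = (w + w)/(w + √(w² + (-5)²)) = (2*w)/(w + √(w² + 25)) = (2*w)/(w + √(25 + w²)) = 2*w/(w + √(25 + w²)))
(l(-3)*Q(4))*M = -6*4/(4 + √(25 + 4²))*36 = -6*4/(4 + √(25 + 16))*36 = -6*4/(4 + √41)*36 = -24/(4 + √41)*36 = -864/(4 + √41)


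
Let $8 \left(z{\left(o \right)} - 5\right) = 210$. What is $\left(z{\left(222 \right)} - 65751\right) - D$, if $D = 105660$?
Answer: $- \frac{685519}{4} \approx -1.7138 \cdot 10^{5}$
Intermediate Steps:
$z{\left(o \right)} = \frac{125}{4}$ ($z{\left(o \right)} = 5 + \frac{1}{8} \cdot 210 = 5 + \frac{105}{4} = \frac{125}{4}$)
$\left(z{\left(222 \right)} - 65751\right) - D = \left(\frac{125}{4} - 65751\right) - 105660 = - \frac{262879}{4} - 105660 = - \frac{685519}{4}$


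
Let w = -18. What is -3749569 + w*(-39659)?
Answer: -3035707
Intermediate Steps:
-3749569 + w*(-39659) = -3749569 - 18*(-39659) = -3749569 + 713862 = -3035707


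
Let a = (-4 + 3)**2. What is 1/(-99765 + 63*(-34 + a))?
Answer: -1/101844 ≈ -9.8189e-6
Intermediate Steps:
a = 1 (a = (-1)**2 = 1)
1/(-99765 + 63*(-34 + a)) = 1/(-99765 + 63*(-34 + 1)) = 1/(-99765 + 63*(-33)) = 1/(-99765 - 2079) = 1/(-101844) = -1/101844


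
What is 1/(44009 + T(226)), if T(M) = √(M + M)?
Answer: 44009/1936791629 - 2*√113/1936791629 ≈ 2.2712e-5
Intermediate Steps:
T(M) = √2*√M (T(M) = √(2*M) = √2*√M)
1/(44009 + T(226)) = 1/(44009 + √2*√226) = 1/(44009 + 2*√113)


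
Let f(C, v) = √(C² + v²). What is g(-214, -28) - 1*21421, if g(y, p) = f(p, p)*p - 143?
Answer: -21564 - 784*√2 ≈ -22673.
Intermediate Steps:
g(y, p) = -143 + p*√2*√(p²) (g(y, p) = √(p² + p²)*p - 143 = √(2*p²)*p - 143 = (√2*√(p²))*p - 143 = p*√2*√(p²) - 143 = -143 + p*√2*√(p²))
g(-214, -28) - 1*21421 = (-143 - 28*√2*√((-28)²)) - 1*21421 = (-143 - 28*√2*√784) - 21421 = (-143 - 28*√2*28) - 21421 = (-143 - 784*√2) - 21421 = -21564 - 784*√2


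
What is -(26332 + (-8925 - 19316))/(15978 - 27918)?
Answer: -1909/11940 ≈ -0.15988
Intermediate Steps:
-(26332 + (-8925 - 19316))/(15978 - 27918) = -(26332 - 28241)/(-11940) = -(-1909)*(-1)/11940 = -1*1909/11940 = -1909/11940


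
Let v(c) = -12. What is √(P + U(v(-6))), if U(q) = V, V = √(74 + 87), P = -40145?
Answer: √(-40145 + √161) ≈ 200.33*I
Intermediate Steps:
V = √161 ≈ 12.689
U(q) = √161
√(P + U(v(-6))) = √(-40145 + √161)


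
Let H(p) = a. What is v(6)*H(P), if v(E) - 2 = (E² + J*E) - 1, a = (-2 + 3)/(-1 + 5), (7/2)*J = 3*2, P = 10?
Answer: 331/28 ≈ 11.821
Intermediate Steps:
J = 12/7 (J = 2*(3*2)/7 = (2/7)*6 = 12/7 ≈ 1.7143)
a = ¼ (a = 1/4 = 1*(¼) = ¼ ≈ 0.25000)
v(E) = 1 + E² + 12*E/7 (v(E) = 2 + ((E² + 12*E/7) - 1) = 2 + (-1 + E² + 12*E/7) = 1 + E² + 12*E/7)
H(p) = ¼
v(6)*H(P) = (1 + 6² + (12/7)*6)*(¼) = (1 + 36 + 72/7)*(¼) = (331/7)*(¼) = 331/28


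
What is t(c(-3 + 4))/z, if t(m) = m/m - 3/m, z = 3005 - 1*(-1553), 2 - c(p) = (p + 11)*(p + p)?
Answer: 25/100276 ≈ 0.00024931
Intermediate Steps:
c(p) = 2 - 2*p*(11 + p) (c(p) = 2 - (p + 11)*(p + p) = 2 - (11 + p)*2*p = 2 - 2*p*(11 + p))
z = 4558 (z = 3005 + 1553 = 4558)
t(m) = 1 - 3/m
t(c(-3 + 4))/z = ((-3 + (2 - 22*(-3 + 4) - 2*(-3 + 4)²))/(2 - 22*(-3 + 4) - 2*(-3 + 4)²))/4558 = ((-3 + (2 - 22*1 - 2*1²))/(2 - 22*1 - 2*1²))*(1/4558) = ((-3 + (2 - 22 - 2*1))/(2 - 22 - 2*1))*(1/4558) = ((-3 + (2 - 22 - 2))/(2 - 22 - 2))*(1/4558) = ((-3 - 22)/(-22))*(1/4558) = -1/22*(-25)*(1/4558) = (25/22)*(1/4558) = 25/100276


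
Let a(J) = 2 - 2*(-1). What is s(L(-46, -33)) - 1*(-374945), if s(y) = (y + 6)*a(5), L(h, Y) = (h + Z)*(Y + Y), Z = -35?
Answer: 396353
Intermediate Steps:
a(J) = 4 (a(J) = 2 + 2 = 4)
L(h, Y) = 2*Y*(-35 + h) (L(h, Y) = (h - 35)*(Y + Y) = (-35 + h)*(2*Y) = 2*Y*(-35 + h))
s(y) = 24 + 4*y (s(y) = (y + 6)*4 = (6 + y)*4 = 24 + 4*y)
s(L(-46, -33)) - 1*(-374945) = (24 + 4*(2*(-33)*(-35 - 46))) - 1*(-374945) = (24 + 4*(2*(-33)*(-81))) + 374945 = (24 + 4*5346) + 374945 = (24 + 21384) + 374945 = 21408 + 374945 = 396353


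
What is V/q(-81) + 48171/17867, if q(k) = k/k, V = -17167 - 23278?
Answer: -722582644/17867 ≈ -40442.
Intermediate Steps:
V = -40445
q(k) = 1
V/q(-81) + 48171/17867 = -40445/1 + 48171/17867 = -40445*1 + 48171*(1/17867) = -40445 + 48171/17867 = -722582644/17867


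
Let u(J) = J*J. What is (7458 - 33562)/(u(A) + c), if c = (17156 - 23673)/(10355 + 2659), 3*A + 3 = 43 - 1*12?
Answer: -339717456/1127147 ≈ -301.40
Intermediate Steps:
A = 28/3 (A = -1 + (43 - 1*12)/3 = -1 + (43 - 12)/3 = -1 + (1/3)*31 = -1 + 31/3 = 28/3 ≈ 9.3333)
c = -6517/13014 ≈ -0.50077
u(J) = J**2
(7458 - 33562)/(u(A) + c) = (7458 - 33562)/((28/3)**2 - 6517/13014) = -26104/(784/9 - 6517/13014) = -26104/1127147/13014 = -26104*13014/1127147 = -339717456/1127147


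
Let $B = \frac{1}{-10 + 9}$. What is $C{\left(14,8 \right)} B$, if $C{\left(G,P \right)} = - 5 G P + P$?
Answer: $552$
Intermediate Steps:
$C{\left(G,P \right)} = P - 5 G P$ ($C{\left(G,P \right)} = - 5 G P + P = P - 5 G P$)
$B = -1$ ($B = \frac{1}{-1} = -1$)
$C{\left(14,8 \right)} B = 8 \left(1 - 70\right) \left(-1\right) = 8 \left(-69\right) \left(-1\right) = \left(-552\right) \left(-1\right) = 552$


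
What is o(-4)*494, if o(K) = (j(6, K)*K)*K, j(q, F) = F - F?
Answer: 0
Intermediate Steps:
j(q, F) = 0
o(K) = 0 (o(K) = (0*K)*K = 0*K = 0)
o(-4)*494 = 0*494 = 0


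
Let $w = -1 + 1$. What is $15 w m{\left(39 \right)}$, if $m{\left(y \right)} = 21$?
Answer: $0$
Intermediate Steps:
$w = 0$
$15 w m{\left(39 \right)} = 15 \cdot 0 \cdot 21 = 0 \cdot 21 = 0$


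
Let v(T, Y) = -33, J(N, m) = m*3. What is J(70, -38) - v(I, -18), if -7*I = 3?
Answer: -81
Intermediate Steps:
J(N, m) = 3*m
I = -3/7 (I = -⅐*3 = -3/7 ≈ -0.42857)
J(70, -38) - v(I, -18) = 3*(-38) - 1*(-33) = -114 + 33 = -81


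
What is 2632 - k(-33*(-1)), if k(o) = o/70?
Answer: 184207/70 ≈ 2631.5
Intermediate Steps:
k(o) = o/70 (k(o) = o*(1/70) = o/70)
2632 - k(-33*(-1)) = 2632 - (-33*(-1))/70 = 2632 - 33/70 = 184207/70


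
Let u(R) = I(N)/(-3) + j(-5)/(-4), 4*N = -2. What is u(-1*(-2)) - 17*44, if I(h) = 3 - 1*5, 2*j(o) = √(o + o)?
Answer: -2242/3 - I*√10/8 ≈ -747.33 - 0.39528*I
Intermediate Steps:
N = -½ (N = (¼)*(-2) = -½ ≈ -0.50000)
j(o) = √2*√o/2 (j(o) = √(o + o)/2 = √(2*o)/2 = (√2*√o)/2 = √2*√o/2)
I(h) = -2 (I(h) = 3 - 5 = -2)
u(R) = ⅔ - I*√10/8 (u(R) = -2/(-3) + (√2*√(-5)/2)/(-4) = -2*(-⅓) + (√2*(I*√5)/2)*(-¼) = ⅔ + (I*√10/2)*(-¼) = ⅔ - I*√10/8)
u(-1*(-2)) - 17*44 = (⅔ - I*√10/8) - 17*44 = (⅔ - I*√10/8) - 748 = -2242/3 - I*√10/8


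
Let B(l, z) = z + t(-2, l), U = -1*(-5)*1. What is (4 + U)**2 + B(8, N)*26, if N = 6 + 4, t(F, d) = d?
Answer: 549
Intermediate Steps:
N = 10
U = 5 (U = 5*1 = 5)
B(l, z) = l + z (B(l, z) = z + l = l + z)
(4 + U)**2 + B(8, N)*26 = (4 + 5)**2 + (8 + 10)*26 = 9**2 + 18*26 = 81 + 468 = 549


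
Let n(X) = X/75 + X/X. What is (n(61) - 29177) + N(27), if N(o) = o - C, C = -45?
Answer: -2182739/75 ≈ -29103.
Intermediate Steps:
n(X) = 1 + X/75 (n(X) = X*(1/75) + 1 = X/75 + 1 = 1 + X/75)
N(o) = 45 + o (N(o) = o - 1*(-45) = o + 45 = 45 + o)
(n(61) - 29177) + N(27) = ((1 + (1/75)*61) - 29177) + (45 + 27) = ((1 + 61/75) - 29177) + 72 = (136/75 - 29177) + 72 = -2188139/75 + 72 = -2182739/75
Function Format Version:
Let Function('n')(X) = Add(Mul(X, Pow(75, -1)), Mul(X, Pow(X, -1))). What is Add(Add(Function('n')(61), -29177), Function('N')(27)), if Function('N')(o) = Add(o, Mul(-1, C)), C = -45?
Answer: Rational(-2182739, 75) ≈ -29103.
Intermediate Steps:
Function('n')(X) = Add(1, Mul(Rational(1, 75), X)) (Function('n')(X) = Add(Mul(X, Rational(1, 75)), 1) = Add(Mul(Rational(1, 75), X), 1) = Add(1, Mul(Rational(1, 75), X)))
Function('N')(o) = Add(45, o) (Function('N')(o) = Add(o, Mul(-1, -45)) = Add(o, 45) = Add(45, o))
Add(Add(Function('n')(61), -29177), Function('N')(27)) = Add(Add(Add(1, Mul(Rational(1, 75), 61)), -29177), Add(45, 27)) = Add(Add(Add(1, Rational(61, 75)), -29177), 72) = Add(Add(Rational(136, 75), -29177), 72) = Add(Rational(-2188139, 75), 72) = Rational(-2182739, 75)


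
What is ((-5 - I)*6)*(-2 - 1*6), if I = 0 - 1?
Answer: 192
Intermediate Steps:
I = -1
((-5 - I)*6)*(-2 - 1*6) = ((-5 - 1*(-1))*6)*(-2 - 1*6) = ((-5 + 1)*6)*(-2 - 6) = -4*6*(-8) = -24*(-8) = 192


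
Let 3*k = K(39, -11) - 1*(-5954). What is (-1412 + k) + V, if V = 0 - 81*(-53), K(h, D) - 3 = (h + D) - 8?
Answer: 14620/3 ≈ 4873.3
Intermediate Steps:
K(h, D) = -5 + D + h (K(h, D) = 3 + ((h + D) - 8) = 3 + ((D + h) - 8) = 3 + (-8 + D + h) = -5 + D + h)
V = 4293 (V = 0 + 4293 = 4293)
k = 5977/3 (k = ((-5 - 11 + 39) - 1*(-5954))/3 = (23 + 5954)/3 = (⅓)*5977 = 5977/3 ≈ 1992.3)
(-1412 + k) + V = (-1412 + 5977/3) + 4293 = 1741/3 + 4293 = 14620/3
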